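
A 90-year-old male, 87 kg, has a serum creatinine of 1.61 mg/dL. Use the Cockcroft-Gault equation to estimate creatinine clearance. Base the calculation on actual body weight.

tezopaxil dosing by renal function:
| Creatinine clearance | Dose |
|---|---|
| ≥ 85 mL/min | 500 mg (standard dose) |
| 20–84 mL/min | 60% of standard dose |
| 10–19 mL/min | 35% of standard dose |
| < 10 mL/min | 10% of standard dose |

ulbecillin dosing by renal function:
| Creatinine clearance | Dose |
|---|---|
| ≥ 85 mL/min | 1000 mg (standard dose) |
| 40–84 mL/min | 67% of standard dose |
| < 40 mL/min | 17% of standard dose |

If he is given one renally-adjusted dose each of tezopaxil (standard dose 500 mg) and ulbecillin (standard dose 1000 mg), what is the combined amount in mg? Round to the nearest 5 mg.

CrCl = (140 − 90) × 87 / (72 × 1.61) = 4350.0 / 115.92 ≈ 37.5 mL/min
CrCl ≈ 38 mL/min.
tezopaxil: 20–84 mL/min → 60% of 500 mg = 300 mg.
ulbecillin: < 40 mL/min → 17% of 1000 mg = 170 mg.
Total = 300 + 170 = 470 mg.

470 mg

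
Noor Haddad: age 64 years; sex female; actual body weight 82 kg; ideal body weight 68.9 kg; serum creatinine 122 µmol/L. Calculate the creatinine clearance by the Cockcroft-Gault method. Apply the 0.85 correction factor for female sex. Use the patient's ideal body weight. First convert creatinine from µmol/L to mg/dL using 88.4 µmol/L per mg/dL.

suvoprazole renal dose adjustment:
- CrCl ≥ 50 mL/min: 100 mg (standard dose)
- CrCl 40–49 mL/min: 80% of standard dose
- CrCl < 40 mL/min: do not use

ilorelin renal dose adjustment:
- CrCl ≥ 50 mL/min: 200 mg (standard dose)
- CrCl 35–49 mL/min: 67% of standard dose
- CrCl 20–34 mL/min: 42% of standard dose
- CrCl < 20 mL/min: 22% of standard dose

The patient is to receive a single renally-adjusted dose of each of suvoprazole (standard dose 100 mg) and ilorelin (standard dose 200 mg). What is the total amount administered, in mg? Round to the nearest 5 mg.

215 mg

SCr = 122 / 88.4 = 1.38 mg/dL
CrCl = (140 − 64) × 68.9 / (72 × 1.38) × 0.85 = 5236.4 / 99.36 × 0.85 ≈ 44.8 mL/min
CrCl ≈ 45 mL/min.
suvoprazole: 40–49 mL/min → 80% of 100 mg = 80 mg.
ilorelin: 35–49 mL/min → 67% of 200 mg = 134 mg.
Total = 80 + 134 = 214 mg.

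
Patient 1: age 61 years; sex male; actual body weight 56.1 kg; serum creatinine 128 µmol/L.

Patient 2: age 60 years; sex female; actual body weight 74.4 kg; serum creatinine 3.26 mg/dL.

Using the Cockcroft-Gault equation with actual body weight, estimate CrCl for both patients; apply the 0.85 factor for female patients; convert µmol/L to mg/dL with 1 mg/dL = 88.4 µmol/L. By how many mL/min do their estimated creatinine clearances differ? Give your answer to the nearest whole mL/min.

21 mL/min

Patient 1: SCr = 128 / 88.4 = 1.448 mg/dL
Patient 1: CrCl = (140 − 61) × 56.1 / (72 × 1.448) = 4431.9 / 104.26 ≈ 42.5 mL/min
Patient 2: CrCl = (140 − 60) × 74.4 / (72 × 3.26) × 0.85 = 5952.0 / 234.72 × 0.85 ≈ 21.6 mL/min
|42.5 − 21.6| = 20.9 mL/min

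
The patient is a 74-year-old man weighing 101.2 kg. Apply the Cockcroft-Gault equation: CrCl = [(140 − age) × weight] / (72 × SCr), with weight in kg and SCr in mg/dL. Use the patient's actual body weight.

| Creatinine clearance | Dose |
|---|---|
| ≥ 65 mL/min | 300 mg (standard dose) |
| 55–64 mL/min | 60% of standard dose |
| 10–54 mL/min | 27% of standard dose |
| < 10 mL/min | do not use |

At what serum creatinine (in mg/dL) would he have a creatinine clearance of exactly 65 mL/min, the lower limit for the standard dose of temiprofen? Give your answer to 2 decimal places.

1.43 mg/dL

Standard dose requires CrCl ≥ 65 mL/min.
Set (140 − 74) × 101.2 / (72 × SCr) = 65
SCr = (140 − 74) × 101.2 / (72 × 65) = 1.427 mg/dL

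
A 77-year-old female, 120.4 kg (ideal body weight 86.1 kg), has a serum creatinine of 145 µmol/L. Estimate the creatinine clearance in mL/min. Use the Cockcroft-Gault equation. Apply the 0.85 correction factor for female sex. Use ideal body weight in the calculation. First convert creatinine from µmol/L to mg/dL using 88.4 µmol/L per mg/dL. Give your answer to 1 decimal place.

39.0 mL/min

SCr = 145 / 88.4 = 1.64 mg/dL
CrCl = (140 − 77) × 86.1 / (72 × 1.64) × 0.85 = 5424.3 / 118.08 × 0.85 ≈ 39.0 mL/min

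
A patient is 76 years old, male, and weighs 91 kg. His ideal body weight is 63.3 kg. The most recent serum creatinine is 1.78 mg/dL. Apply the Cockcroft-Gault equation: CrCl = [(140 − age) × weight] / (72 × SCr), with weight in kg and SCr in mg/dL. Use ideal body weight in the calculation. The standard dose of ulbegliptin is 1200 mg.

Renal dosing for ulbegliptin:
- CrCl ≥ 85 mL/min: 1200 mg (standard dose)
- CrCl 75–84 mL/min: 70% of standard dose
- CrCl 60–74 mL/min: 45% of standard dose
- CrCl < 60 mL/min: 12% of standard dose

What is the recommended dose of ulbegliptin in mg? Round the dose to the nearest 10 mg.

CrCl = (140 − 76) × 63.3 / (72 × 1.78) = 4051.2 / 128.16 ≈ 31.6 mL/min
CrCl ≈ 32 mL/min → bracket < 60 mL/min.
12% of 1200 mg = 144 mg → 140 mg

140 mg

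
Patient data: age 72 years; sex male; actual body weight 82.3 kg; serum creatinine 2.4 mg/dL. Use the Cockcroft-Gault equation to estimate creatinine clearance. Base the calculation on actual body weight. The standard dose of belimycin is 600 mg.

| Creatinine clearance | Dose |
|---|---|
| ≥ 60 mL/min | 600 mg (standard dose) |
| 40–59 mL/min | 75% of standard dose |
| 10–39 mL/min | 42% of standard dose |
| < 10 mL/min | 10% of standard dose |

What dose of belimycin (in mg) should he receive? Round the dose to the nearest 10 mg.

250 mg

CrCl = (140 − 72) × 82.3 / (72 × 2.4) = 5596.4 / 172.80 ≈ 32.4 mL/min
CrCl ≈ 32 mL/min → bracket 10–39 mL/min.
42% of 600 mg = 252 mg → 250 mg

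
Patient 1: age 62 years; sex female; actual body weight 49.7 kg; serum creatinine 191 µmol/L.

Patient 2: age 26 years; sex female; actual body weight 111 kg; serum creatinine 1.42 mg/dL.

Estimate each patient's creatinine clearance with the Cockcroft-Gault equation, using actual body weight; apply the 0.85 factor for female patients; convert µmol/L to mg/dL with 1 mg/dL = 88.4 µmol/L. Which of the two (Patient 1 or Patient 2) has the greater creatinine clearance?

Patient 1: SCr = 191 / 88.4 = 2.161 mg/dL
Patient 1: CrCl = (140 − 62) × 49.7 / (72 × 2.161) × 0.85 = 3876.6 / 155.59 × 0.85 ≈ 21.2 mL/min
Patient 2: CrCl = (140 − 26) × 111 / (72 × 1.42) × 0.85 = 12654.0 / 102.24 × 0.85 ≈ 105.2 mL/min
21.2 vs 105.2 mL/min → Patient 2 is higher.

Patient 2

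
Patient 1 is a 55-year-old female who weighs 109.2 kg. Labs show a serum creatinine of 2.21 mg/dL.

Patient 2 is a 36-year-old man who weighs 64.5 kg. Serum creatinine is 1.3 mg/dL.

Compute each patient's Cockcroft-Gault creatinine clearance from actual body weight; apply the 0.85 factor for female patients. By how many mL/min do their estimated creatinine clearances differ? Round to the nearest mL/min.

Patient 1: CrCl = (140 − 55) × 109.2 / (72 × 2.21) × 0.85 = 9282.0 / 159.12 × 0.85 ≈ 49.6 mL/min
Patient 2: CrCl = (140 − 36) × 64.5 / (72 × 1.3) = 6708.0 / 93.60 ≈ 71.7 mL/min
|49.6 − 71.7| = 22.1 mL/min

22 mL/min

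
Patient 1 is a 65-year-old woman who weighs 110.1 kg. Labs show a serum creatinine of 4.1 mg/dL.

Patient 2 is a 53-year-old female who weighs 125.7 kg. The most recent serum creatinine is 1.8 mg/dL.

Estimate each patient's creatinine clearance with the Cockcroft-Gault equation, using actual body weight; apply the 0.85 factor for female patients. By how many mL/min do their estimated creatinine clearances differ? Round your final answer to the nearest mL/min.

Patient 1: CrCl = (140 − 65) × 110.1 / (72 × 4.1) × 0.85 = 8257.5 / 295.20 × 0.85 ≈ 23.8 mL/min
Patient 2: CrCl = (140 − 53) × 125.7 / (72 × 1.8) × 0.85 = 10935.9 / 129.60 × 0.85 ≈ 71.7 mL/min
|23.8 − 71.7| = 47.9 mL/min

48 mL/min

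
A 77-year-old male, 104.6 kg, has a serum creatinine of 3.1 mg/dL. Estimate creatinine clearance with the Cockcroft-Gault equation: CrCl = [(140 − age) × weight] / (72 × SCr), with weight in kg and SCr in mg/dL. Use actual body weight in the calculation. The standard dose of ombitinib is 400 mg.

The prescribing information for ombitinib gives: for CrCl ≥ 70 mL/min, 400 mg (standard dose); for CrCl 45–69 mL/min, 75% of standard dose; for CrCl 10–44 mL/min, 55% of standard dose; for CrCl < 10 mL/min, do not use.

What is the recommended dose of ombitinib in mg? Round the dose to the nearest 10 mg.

CrCl = (140 − 77) × 104.6 / (72 × 3.1) = 6589.8 / 223.20 ≈ 29.5 mL/min
CrCl ≈ 30 mL/min → bracket 10–44 mL/min.
55% of 400 mg = 220 mg

220 mg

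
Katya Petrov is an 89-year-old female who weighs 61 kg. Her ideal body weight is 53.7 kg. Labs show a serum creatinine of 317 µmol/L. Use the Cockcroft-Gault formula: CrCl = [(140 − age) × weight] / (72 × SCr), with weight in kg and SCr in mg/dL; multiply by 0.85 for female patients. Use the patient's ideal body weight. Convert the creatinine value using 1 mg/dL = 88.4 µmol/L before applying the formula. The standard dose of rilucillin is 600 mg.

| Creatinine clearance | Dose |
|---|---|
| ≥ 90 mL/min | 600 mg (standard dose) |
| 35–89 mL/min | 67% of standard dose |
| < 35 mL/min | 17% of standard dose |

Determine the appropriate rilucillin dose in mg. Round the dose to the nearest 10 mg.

100 mg

SCr = 317 / 88.4 = 3.586 mg/dL
CrCl = (140 − 89) × 53.7 / (72 × 3.586) × 0.85 = 2738.7 / 258.19 × 0.85 ≈ 9.0 mL/min
CrCl ≈ 9 mL/min → bracket < 35 mL/min.
17% of 600 mg = 102 mg → 100 mg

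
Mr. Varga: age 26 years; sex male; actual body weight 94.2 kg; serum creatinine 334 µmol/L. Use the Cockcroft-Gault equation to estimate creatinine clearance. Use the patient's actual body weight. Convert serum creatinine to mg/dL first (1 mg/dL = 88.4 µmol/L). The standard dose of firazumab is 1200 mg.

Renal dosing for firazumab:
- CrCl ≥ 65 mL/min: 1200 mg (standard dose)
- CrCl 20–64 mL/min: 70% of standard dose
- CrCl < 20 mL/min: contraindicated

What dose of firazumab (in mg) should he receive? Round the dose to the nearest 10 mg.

SCr = 334 / 88.4 = 3.778 mg/dL
CrCl = (140 − 26) × 94.2 / (72 × 3.778) = 10738.8 / 272.02 ≈ 39.5 mL/min
CrCl ≈ 39 mL/min → bracket 20–64 mL/min.
70% of 1200 mg = 840 mg

840 mg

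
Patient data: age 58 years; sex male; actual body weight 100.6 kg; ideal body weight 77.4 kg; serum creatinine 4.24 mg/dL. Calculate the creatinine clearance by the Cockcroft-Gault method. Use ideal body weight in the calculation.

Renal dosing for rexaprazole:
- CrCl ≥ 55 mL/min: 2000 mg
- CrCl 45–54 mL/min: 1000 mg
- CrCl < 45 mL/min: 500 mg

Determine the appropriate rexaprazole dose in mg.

CrCl = (140 − 58) × 77.4 / (72 × 4.24) = 6346.8 / 305.28 ≈ 20.8 mL/min
CrCl ≈ 21 mL/min → bracket < 45 mL/min.
Dose for this bracket: 500 mg.

500 mg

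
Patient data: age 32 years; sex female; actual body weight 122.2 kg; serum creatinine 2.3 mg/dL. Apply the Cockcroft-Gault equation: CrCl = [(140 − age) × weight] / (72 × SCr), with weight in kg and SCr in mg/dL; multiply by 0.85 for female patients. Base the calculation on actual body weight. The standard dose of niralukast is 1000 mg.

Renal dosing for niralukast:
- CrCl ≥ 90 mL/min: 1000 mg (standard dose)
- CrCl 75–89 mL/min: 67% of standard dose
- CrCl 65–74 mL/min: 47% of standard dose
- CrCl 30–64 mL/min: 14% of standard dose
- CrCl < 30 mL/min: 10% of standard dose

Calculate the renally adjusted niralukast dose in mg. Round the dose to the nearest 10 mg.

470 mg

CrCl = (140 − 32) × 122.2 / (72 × 2.3) × 0.85 = 13197.6 / 165.60 × 0.85 ≈ 67.7 mL/min
CrCl ≈ 68 mL/min → bracket 65–74 mL/min.
47% of 1000 mg = 470 mg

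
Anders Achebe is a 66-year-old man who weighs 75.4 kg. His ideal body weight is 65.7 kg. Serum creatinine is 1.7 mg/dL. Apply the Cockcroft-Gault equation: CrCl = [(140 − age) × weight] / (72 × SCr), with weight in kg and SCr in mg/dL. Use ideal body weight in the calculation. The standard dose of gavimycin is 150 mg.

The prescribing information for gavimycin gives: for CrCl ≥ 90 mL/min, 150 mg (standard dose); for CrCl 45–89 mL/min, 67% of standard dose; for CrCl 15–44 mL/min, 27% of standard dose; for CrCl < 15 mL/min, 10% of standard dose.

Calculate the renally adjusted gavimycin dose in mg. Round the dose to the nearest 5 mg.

40 mg

CrCl = (140 − 66) × 65.7 / (72 × 1.7) = 4861.8 / 122.40 ≈ 39.7 mL/min
CrCl ≈ 40 mL/min → bracket 15–44 mL/min.
27% of 150 mg = 40.5 mg → 40 mg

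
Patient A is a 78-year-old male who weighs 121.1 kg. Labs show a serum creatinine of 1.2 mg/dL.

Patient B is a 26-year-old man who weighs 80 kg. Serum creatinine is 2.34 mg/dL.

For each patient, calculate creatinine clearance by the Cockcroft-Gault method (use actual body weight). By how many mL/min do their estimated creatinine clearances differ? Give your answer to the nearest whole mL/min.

Patient A: CrCl = (140 − 78) × 121.1 / (72 × 1.2) = 7508.2 / 86.40 ≈ 86.9 mL/min
Patient B: CrCl = (140 − 26) × 80 / (72 × 2.34) = 9120.0 / 168.48 ≈ 54.1 mL/min
|86.9 − 54.1| = 32.8 mL/min

33 mL/min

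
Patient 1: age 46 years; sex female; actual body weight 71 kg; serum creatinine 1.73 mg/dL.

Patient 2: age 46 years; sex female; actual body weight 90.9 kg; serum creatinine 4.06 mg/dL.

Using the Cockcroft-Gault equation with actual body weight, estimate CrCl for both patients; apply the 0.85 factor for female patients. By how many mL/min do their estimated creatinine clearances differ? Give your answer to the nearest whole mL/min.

Patient 1: CrCl = (140 − 46) × 71 / (72 × 1.73) × 0.85 = 6674.0 / 124.56 × 0.85 ≈ 45.5 mL/min
Patient 2: CrCl = (140 − 46) × 90.9 / (72 × 4.06) × 0.85 = 8544.6 / 292.32 × 0.85 ≈ 24.8 mL/min
|45.5 − 24.8| = 20.7 mL/min

21 mL/min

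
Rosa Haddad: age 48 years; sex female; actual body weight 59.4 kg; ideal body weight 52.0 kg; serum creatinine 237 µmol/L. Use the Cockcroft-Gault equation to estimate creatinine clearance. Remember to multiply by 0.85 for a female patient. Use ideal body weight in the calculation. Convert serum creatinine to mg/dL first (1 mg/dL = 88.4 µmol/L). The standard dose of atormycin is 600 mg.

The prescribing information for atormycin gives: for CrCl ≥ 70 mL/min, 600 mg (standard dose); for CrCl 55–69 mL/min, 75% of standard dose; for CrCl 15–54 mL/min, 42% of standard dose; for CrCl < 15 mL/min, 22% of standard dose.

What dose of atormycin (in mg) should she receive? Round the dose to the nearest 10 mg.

SCr = 237 / 88.4 = 2.681 mg/dL
CrCl = (140 − 48) × 52 / (72 × 2.681) × 0.85 = 4784.0 / 193.03 × 0.85 ≈ 21.1 mL/min
CrCl ≈ 21 mL/min → bracket 15–54 mL/min.
42% of 600 mg = 252 mg → 250 mg

250 mg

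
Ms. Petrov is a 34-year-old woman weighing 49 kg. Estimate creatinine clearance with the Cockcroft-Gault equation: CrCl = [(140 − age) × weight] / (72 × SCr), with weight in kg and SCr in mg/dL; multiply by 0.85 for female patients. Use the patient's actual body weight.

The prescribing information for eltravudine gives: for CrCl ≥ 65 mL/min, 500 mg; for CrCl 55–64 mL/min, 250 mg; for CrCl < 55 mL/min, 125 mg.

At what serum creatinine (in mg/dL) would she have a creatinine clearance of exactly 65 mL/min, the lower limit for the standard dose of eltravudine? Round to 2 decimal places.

0.94 mg/dL

Standard dose requires CrCl ≥ 65 mL/min.
Set (140 − 34) × 49 × 0.85 / (72 × SCr) = 65
SCr = (140 − 34) × 49 × 0.85 / (72 × 65) = 0.943 mg/dL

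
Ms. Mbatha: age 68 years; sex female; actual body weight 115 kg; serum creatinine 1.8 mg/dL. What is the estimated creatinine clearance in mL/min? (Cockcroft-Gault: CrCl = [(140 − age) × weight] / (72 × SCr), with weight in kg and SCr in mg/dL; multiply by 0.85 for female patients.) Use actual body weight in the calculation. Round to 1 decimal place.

CrCl = (140 − 68) × 115 / (72 × 1.8) × 0.85 = 8280.0 / 129.60 × 0.85 ≈ 54.3 mL/min

54.3 mL/min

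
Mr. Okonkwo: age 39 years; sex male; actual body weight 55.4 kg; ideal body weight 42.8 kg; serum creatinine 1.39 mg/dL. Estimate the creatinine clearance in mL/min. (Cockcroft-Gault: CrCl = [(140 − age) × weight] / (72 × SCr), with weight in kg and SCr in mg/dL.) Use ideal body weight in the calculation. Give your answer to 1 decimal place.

CrCl = (140 − 39) × 42.8 / (72 × 1.39) = 4322.8 / 100.08 ≈ 43.2 mL/min

43.2 mL/min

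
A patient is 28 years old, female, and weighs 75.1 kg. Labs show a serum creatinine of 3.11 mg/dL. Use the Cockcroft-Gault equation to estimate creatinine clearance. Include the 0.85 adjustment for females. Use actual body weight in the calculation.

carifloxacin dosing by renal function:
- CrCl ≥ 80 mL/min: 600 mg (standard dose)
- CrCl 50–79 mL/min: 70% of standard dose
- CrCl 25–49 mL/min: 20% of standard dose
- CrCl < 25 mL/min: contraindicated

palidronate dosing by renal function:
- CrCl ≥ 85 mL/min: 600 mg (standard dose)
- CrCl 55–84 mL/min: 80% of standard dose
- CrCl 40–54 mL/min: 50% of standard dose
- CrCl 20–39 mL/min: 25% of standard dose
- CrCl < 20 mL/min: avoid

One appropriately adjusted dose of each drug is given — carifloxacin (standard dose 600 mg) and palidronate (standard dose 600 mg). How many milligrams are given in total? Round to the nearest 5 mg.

CrCl = (140 − 28) × 75.1 / (72 × 3.11) × 0.85 = 8411.2 / 223.92 × 0.85 ≈ 31.9 mL/min
CrCl ≈ 32 mL/min.
carifloxacin: 25–49 mL/min → 20% of 600 mg = 120 mg.
palidronate: 20–39 mL/min → 25% of 600 mg = 150 mg.
Total = 120 + 150 = 270 mg.

270 mg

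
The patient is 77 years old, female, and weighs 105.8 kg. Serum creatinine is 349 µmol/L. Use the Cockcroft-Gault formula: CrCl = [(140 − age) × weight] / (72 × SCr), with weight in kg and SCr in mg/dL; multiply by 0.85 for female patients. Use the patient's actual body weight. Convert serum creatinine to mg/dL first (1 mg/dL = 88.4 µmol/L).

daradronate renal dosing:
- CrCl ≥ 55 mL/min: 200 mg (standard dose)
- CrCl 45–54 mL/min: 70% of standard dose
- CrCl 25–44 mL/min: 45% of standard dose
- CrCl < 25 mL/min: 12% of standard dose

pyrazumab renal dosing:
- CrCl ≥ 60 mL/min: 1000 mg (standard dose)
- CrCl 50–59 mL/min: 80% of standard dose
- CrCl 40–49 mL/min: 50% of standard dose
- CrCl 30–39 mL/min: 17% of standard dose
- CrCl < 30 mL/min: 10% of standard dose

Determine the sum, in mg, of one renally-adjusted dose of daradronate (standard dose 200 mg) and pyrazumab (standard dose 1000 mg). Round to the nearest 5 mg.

125 mg

SCr = 349 / 88.4 = 3.948 mg/dL
CrCl = (140 − 77) × 105.8 / (72 × 3.948) × 0.85 = 6665.4 / 284.26 × 0.85 ≈ 19.9 mL/min
CrCl ≈ 20 mL/min.
daradronate: < 25 mL/min → 12% of 200 mg = 24 mg.
pyrazumab: < 30 mL/min → 10% of 1000 mg = 100 mg.
Total = 24 + 100 = 124 mg.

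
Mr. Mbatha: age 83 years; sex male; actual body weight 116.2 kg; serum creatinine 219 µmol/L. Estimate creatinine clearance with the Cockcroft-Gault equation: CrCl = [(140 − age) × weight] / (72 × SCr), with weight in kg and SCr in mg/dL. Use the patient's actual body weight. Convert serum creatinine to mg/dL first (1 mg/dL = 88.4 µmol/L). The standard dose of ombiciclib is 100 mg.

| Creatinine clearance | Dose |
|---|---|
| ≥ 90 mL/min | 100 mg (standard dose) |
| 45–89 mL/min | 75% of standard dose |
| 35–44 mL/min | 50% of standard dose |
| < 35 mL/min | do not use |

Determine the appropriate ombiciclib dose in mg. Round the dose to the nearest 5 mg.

50 mg

SCr = 219 / 88.4 = 2.477 mg/dL
CrCl = (140 − 83) × 116.2 / (72 × 2.477) = 6623.4 / 178.34 ≈ 37.1 mL/min
CrCl ≈ 37 mL/min → bracket 35–44 mL/min.
50% of 100 mg = 50 mg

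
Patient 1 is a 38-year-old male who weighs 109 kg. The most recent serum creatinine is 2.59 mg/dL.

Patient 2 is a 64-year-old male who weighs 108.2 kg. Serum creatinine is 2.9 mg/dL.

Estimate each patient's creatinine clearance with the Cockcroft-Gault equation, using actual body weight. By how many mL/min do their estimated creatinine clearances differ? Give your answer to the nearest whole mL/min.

Patient 1: CrCl = (140 − 38) × 109 / (72 × 2.59) = 11118.0 / 186.48 ≈ 59.6 mL/min
Patient 2: CrCl = (140 − 64) × 108.2 / (72 × 2.9) = 8223.2 / 208.80 ≈ 39.4 mL/min
|59.6 − 39.4| = 20.2 mL/min

20 mL/min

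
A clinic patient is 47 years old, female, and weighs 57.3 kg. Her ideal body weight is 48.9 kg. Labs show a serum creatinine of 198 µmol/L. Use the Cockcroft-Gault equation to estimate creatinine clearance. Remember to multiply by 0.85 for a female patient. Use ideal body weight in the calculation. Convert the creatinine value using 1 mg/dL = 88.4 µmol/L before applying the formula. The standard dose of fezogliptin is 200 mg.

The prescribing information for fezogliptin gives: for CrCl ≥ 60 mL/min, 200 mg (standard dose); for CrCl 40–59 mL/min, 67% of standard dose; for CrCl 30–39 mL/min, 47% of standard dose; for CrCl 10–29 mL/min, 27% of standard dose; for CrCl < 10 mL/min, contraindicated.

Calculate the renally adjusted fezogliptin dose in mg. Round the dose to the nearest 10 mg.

50 mg

SCr = 198 / 88.4 = 2.24 mg/dL
CrCl = (140 − 47) × 48.9 / (72 × 2.24) × 0.85 = 4547.7 / 161.28 × 0.85 ≈ 24.0 mL/min
CrCl ≈ 24 mL/min → bracket 10–29 mL/min.
27% of 200 mg = 54 mg → 50 mg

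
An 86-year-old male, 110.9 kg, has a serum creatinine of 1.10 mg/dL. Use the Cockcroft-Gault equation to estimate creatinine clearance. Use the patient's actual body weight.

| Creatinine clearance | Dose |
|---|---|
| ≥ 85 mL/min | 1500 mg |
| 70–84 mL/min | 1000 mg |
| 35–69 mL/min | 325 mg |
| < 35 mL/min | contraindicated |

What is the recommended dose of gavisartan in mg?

1000 mg

CrCl = (140 − 86) × 110.9 / (72 × 1.1) = 5988.6 / 79.20 ≈ 75.6 mL/min
CrCl ≈ 76 mL/min → bracket 70–84 mL/min.
Dose for this bracket: 1000 mg.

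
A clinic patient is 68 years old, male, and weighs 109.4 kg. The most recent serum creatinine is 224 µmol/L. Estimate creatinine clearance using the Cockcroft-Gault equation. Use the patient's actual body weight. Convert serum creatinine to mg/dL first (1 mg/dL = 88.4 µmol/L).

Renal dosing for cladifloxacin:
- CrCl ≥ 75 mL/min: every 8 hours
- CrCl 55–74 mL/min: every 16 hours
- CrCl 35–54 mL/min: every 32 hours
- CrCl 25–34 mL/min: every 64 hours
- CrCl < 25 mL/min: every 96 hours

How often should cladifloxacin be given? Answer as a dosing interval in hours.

SCr = 224 / 88.4 = 2.534 mg/dL
CrCl = (140 − 68) × 109.4 / (72 × 2.534) = 7876.8 / 182.45 ≈ 43.2 mL/min
CrCl ≈ 43 mL/min → bracket 35–54 mL/min → every 32 hours.

every 32 hours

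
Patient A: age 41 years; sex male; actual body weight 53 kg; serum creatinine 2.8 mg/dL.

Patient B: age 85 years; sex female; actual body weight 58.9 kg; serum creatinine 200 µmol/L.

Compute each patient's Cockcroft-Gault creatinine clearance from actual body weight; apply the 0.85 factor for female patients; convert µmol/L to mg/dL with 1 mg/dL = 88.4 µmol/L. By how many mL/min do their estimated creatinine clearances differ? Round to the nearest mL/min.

Patient A: CrCl = (140 − 41) × 53 / (72 × 2.8) = 5247.0 / 201.60 ≈ 26.0 mL/min
Patient B: SCr = 200 / 88.4 = 2.262 mg/dL
Patient B: CrCl = (140 − 85) × 58.9 / (72 × 2.262) × 0.85 = 3239.5 / 162.86 × 0.85 ≈ 16.9 mL/min
|26.0 − 16.9| = 9.1 mL/min

9 mL/min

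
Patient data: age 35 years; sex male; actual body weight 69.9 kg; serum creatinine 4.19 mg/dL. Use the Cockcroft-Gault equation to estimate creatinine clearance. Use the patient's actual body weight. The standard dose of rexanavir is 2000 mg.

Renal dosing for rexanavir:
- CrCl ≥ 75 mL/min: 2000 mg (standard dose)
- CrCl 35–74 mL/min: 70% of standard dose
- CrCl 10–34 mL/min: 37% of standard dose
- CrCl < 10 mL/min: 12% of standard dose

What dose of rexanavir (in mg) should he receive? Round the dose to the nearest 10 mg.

740 mg

CrCl = (140 − 35) × 69.9 / (72 × 4.19) = 7339.5 / 301.68 ≈ 24.3 mL/min
CrCl ≈ 24 mL/min → bracket 10–34 mL/min.
37% of 2000 mg = 740 mg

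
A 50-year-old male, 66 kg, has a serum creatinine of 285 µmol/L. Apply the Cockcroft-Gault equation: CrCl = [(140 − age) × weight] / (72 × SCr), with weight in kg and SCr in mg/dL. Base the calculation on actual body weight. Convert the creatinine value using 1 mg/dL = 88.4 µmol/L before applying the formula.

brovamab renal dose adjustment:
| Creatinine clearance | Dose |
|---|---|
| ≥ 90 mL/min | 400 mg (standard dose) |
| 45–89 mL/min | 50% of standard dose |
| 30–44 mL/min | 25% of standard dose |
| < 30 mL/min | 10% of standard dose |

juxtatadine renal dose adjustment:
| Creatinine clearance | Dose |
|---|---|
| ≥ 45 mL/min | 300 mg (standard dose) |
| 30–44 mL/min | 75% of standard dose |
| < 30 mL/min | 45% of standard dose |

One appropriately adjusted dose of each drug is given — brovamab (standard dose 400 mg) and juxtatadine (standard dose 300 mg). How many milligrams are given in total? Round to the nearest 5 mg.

175 mg

SCr = 285 / 88.4 = 3.224 mg/dL
CrCl = (140 − 50) × 66 / (72 × 3.224) = 5940.0 / 232.13 ≈ 25.6 mL/min
CrCl ≈ 26 mL/min.
brovamab: < 30 mL/min → 10% of 400 mg = 40 mg.
juxtatadine: < 30 mL/min → 45% of 300 mg = 135 mg.
Total = 40 + 135 = 175 mg.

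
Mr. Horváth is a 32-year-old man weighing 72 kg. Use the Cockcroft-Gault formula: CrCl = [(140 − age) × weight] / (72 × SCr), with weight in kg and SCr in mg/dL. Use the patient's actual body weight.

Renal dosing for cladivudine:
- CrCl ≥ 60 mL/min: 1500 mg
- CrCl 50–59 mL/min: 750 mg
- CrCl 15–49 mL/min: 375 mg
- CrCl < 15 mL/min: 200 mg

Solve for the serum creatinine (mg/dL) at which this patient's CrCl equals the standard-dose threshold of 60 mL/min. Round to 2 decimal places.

1.80 mg/dL

Standard dose requires CrCl ≥ 60 mL/min.
Set (140 − 32) × 72 / (72 × SCr) = 60
SCr = (140 − 32) × 72 / (72 × 60) = 1.800 mg/dL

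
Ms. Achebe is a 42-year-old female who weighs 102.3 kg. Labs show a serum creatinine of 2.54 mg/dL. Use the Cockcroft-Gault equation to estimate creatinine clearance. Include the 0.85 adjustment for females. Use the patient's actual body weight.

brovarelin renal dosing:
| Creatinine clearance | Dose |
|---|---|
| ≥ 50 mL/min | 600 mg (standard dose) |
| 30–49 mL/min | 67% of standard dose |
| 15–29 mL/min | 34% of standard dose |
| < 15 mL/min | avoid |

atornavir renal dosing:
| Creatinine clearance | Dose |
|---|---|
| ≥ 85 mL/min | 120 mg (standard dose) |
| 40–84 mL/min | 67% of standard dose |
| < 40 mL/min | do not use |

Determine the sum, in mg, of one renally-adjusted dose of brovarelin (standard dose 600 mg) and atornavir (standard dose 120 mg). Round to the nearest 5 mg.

480 mg

CrCl = (140 − 42) × 102.3 / (72 × 2.54) × 0.85 = 10025.4 / 182.88 × 0.85 ≈ 46.6 mL/min
CrCl ≈ 47 mL/min.
brovarelin: 30–49 mL/min → 67% of 600 mg = 402 mg.
atornavir: 40–84 mL/min → 67% of 120 mg = 80.4 mg.
Total = 402 + 80.4 = 482.4 mg.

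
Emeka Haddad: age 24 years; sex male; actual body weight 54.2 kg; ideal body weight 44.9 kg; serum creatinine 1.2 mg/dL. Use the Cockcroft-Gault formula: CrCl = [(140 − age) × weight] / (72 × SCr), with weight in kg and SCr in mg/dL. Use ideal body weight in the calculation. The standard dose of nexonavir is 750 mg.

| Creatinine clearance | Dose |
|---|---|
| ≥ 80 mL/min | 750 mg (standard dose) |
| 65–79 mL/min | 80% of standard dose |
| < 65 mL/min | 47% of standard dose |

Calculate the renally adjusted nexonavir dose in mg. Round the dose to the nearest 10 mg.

CrCl = (140 − 24) × 44.9 / (72 × 1.2) = 5208.4 / 86.40 ≈ 60.3 mL/min
CrCl ≈ 60 mL/min → bracket < 65 mL/min.
47% of 750 mg = 352.5 mg → 350 mg

350 mg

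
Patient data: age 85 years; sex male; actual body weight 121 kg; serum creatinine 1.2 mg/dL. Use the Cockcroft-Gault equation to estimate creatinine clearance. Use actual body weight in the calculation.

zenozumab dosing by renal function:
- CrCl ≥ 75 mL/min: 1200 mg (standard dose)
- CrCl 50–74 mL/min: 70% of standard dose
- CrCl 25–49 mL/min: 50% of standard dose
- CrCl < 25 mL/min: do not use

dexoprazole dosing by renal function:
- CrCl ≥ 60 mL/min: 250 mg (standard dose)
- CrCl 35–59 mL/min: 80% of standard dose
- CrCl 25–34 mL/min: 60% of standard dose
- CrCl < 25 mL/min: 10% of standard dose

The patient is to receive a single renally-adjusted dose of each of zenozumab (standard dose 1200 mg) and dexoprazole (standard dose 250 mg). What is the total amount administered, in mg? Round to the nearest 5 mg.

CrCl = (140 − 85) × 121 / (72 × 1.2) = 6655.0 / 86.40 ≈ 77.0 mL/min
CrCl ≈ 77 mL/min.
zenozumab: ≥ 75 mL/min → 100% of 1200 mg = 1200 mg.
dexoprazole: ≥ 60 mL/min → 100% of 250 mg = 250 mg.
Total = 1200 + 250 = 1450 mg.

1450 mg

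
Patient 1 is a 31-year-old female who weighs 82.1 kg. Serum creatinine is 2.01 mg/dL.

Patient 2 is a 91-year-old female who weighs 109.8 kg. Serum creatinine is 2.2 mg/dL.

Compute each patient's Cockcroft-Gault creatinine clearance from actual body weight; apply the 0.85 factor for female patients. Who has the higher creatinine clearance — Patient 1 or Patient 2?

Patient 1: CrCl = (140 − 31) × 82.1 / (72 × 2.01) × 0.85 = 8948.9 / 144.72 × 0.85 ≈ 52.6 mL/min
Patient 2: CrCl = (140 − 91) × 109.8 / (72 × 2.2) × 0.85 = 5380.2 / 158.40 × 0.85 ≈ 28.9 mL/min
52.6 vs 28.9 mL/min → Patient 1 is higher.

Patient 1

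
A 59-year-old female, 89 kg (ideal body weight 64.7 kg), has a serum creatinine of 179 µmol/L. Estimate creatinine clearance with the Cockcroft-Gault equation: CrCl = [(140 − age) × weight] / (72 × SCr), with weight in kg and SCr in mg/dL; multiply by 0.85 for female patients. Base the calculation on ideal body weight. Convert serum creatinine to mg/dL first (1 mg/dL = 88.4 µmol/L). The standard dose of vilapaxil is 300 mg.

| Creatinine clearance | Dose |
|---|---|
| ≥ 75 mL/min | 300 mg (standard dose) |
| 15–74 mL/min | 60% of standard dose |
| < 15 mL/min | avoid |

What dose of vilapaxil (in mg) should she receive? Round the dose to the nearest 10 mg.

SCr = 179 / 88.4 = 2.025 mg/dL
CrCl = (140 − 59) × 64.7 / (72 × 2.025) × 0.85 = 5240.7 / 145.80 × 0.85 ≈ 30.6 mL/min
CrCl ≈ 31 mL/min → bracket 15–74 mL/min.
60% of 300 mg = 180 mg

180 mg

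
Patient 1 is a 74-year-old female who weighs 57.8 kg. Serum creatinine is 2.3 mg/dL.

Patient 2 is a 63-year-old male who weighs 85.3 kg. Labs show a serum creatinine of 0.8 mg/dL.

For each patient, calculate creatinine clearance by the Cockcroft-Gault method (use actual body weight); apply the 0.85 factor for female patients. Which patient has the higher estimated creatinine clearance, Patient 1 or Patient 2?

Patient 2

Patient 1: CrCl = (140 − 74) × 57.8 / (72 × 2.3) × 0.85 = 3814.8 / 165.60 × 0.85 ≈ 19.6 mL/min
Patient 2: CrCl = (140 − 63) × 85.3 / (72 × 0.8) = 6568.1 / 57.60 ≈ 114.0 mL/min
19.6 vs 114.0 mL/min → Patient 2 is higher.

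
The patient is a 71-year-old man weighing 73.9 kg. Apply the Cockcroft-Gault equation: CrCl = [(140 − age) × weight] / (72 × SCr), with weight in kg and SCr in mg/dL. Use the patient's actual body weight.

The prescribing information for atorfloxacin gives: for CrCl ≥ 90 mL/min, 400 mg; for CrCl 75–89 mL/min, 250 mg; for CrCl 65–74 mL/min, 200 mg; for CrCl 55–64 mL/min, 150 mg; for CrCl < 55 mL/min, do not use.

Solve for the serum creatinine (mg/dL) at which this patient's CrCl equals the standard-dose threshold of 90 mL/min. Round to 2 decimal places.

0.79 mg/dL

Standard dose requires CrCl ≥ 90 mL/min.
Set (140 − 71) × 73.9 / (72 × SCr) = 90
SCr = (140 − 71) × 73.9 / (72 × 90) = 0.787 mg/dL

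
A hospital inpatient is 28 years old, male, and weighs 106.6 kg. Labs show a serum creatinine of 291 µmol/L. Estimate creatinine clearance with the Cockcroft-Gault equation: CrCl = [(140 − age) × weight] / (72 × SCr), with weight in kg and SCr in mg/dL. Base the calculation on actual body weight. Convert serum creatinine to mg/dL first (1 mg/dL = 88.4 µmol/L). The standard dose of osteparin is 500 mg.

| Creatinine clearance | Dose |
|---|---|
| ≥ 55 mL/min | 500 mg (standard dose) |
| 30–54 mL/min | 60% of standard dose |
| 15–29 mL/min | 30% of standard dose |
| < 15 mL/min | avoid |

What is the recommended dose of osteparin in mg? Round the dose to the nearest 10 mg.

300 mg

SCr = 291 / 88.4 = 3.292 mg/dL
CrCl = (140 − 28) × 106.6 / (72 × 3.292) = 11939.2 / 237.02 ≈ 50.4 mL/min
CrCl ≈ 50 mL/min → bracket 30–54 mL/min.
60% of 500 mg = 300 mg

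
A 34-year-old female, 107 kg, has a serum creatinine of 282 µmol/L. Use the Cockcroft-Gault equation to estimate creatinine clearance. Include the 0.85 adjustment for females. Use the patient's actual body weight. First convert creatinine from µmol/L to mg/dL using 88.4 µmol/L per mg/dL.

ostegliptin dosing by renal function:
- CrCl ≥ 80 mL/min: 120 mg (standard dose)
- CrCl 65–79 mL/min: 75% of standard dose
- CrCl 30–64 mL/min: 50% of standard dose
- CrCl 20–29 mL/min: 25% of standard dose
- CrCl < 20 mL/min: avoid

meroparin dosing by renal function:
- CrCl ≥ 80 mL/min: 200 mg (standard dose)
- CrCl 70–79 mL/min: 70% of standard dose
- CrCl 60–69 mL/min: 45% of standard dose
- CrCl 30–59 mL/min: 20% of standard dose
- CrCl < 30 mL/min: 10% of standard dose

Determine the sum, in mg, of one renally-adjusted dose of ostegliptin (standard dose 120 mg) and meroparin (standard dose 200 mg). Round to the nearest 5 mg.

SCr = 282 / 88.4 = 3.19 mg/dL
CrCl = (140 − 34) × 107 / (72 × 3.19) × 0.85 = 11342.0 / 229.68 × 0.85 ≈ 42.0 mL/min
CrCl ≈ 42 mL/min.
ostegliptin: 30–64 mL/min → 50% of 120 mg = 60 mg.
meroparin: 30–59 mL/min → 20% of 200 mg = 40 mg.
Total = 60 + 40 = 100 mg.

100 mg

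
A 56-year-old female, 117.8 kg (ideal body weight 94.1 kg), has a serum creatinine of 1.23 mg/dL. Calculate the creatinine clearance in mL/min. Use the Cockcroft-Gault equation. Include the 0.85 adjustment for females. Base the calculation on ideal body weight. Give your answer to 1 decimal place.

75.9 mL/min

CrCl = (140 − 56) × 94.1 / (72 × 1.23) × 0.85 = 7904.4 / 88.56 × 0.85 ≈ 75.9 mL/min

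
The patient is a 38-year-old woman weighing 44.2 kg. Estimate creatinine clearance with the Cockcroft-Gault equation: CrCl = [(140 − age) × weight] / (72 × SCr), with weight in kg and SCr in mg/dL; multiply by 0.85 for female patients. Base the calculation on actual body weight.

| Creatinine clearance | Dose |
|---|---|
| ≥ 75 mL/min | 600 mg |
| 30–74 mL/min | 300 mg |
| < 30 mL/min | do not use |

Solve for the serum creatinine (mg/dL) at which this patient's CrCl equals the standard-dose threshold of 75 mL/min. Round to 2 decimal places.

0.71 mg/dL

Standard dose requires CrCl ≥ 75 mL/min.
Set (140 − 38) × 44.2 × 0.85 / (72 × SCr) = 75
SCr = (140 − 38) × 44.2 × 0.85 / (72 × 75) = 0.710 mg/dL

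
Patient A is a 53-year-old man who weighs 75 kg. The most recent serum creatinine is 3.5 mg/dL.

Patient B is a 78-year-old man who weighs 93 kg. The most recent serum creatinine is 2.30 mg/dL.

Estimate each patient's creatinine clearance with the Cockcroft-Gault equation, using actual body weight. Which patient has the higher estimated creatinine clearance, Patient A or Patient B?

Patient A: CrCl = (140 − 53) × 75 / (72 × 3.5) = 6525.0 / 252.00 ≈ 25.9 mL/min
Patient B: CrCl = (140 − 78) × 93 / (72 × 2.3) = 5766.0 / 165.60 ≈ 34.8 mL/min
25.9 vs 34.8 mL/min → Patient B is higher.

Patient B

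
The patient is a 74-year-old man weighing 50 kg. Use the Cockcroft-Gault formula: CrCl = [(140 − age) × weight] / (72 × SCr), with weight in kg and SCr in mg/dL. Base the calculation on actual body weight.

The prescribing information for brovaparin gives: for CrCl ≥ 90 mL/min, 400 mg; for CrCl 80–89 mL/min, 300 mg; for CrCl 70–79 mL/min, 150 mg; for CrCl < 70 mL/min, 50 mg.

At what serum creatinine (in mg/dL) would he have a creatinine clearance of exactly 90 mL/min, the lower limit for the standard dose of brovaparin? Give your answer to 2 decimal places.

0.51 mg/dL

Standard dose requires CrCl ≥ 90 mL/min.
Set (140 − 74) × 50 / (72 × SCr) = 90
SCr = (140 − 74) × 50 / (72 × 90) = 0.509 mg/dL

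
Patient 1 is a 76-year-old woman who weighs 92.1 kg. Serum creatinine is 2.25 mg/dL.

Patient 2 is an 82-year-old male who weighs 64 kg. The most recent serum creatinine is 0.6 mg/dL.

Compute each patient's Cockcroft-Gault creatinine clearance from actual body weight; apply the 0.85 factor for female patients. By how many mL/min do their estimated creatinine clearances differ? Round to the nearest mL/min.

55 mL/min

Patient 1: CrCl = (140 − 76) × 92.1 / (72 × 2.25) × 0.85 = 5894.4 / 162.00 × 0.85 ≈ 30.9 mL/min
Patient 2: CrCl = (140 − 82) × 64 / (72 × 0.6) = 3712.0 / 43.20 ≈ 85.9 mL/min
|30.9 − 85.9| = 55.0 mL/min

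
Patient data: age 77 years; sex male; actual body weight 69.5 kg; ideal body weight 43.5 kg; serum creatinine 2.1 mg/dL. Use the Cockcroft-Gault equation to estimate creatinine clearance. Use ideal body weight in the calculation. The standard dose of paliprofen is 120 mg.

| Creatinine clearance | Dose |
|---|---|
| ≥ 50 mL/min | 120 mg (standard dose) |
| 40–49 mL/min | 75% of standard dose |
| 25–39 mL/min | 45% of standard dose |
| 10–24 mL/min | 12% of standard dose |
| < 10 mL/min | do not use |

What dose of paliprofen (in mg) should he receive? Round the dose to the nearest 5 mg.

CrCl = (140 − 77) × 43.5 / (72 × 2.1) = 2740.5 / 151.20 ≈ 18.1 mL/min
CrCl ≈ 18 mL/min → bracket 10–24 mL/min.
12% of 120 mg = 14.4 mg → 15 mg

15 mg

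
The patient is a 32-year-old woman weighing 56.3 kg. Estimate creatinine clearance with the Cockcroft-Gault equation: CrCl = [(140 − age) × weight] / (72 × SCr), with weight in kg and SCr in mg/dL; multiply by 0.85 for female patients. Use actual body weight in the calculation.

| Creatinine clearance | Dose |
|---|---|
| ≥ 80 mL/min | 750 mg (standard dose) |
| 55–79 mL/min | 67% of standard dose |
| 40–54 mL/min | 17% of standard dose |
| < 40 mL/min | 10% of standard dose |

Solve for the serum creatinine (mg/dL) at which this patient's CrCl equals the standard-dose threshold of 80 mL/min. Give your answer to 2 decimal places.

0.90 mg/dL

Standard dose requires CrCl ≥ 80 mL/min.
Set (140 − 32) × 56.3 × 0.85 / (72 × SCr) = 80
SCr = (140 − 32) × 56.3 × 0.85 / (72 × 80) = 0.897 mg/dL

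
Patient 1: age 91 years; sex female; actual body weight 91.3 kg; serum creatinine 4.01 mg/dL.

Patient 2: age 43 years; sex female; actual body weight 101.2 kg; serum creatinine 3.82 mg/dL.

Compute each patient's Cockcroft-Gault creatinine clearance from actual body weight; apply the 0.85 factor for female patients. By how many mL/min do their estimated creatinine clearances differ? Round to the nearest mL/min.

17 mL/min

Patient 1: CrCl = (140 − 91) × 91.3 / (72 × 4.01) × 0.85 = 4473.7 / 288.72 × 0.85 ≈ 13.2 mL/min
Patient 2: CrCl = (140 − 43) × 101.2 / (72 × 3.82) × 0.85 = 9816.4 / 275.04 × 0.85 ≈ 30.3 mL/min
|13.2 − 30.3| = 17.1 mL/min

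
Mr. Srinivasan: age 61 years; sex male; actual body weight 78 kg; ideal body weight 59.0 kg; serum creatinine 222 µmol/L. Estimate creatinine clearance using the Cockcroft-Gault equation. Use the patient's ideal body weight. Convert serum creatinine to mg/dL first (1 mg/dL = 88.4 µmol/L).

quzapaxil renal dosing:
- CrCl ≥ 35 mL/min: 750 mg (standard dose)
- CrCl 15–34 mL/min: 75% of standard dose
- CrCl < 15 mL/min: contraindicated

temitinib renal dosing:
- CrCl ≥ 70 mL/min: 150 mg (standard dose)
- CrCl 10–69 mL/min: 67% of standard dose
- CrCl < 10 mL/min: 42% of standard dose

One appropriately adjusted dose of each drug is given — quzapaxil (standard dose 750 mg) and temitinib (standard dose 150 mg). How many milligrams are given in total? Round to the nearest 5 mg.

665 mg

SCr = 222 / 88.4 = 2.511 mg/dL
CrCl = (140 − 61) × 59 / (72 × 2.511) = 4661.0 / 180.79 ≈ 25.8 mL/min
CrCl ≈ 26 mL/min.
quzapaxil: 15–34 mL/min → 75% of 750 mg = 562.5 mg.
temitinib: 10–69 mL/min → 67% of 150 mg = 100.5 mg.
Total = 562.5 + 100.5 = 663 mg.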